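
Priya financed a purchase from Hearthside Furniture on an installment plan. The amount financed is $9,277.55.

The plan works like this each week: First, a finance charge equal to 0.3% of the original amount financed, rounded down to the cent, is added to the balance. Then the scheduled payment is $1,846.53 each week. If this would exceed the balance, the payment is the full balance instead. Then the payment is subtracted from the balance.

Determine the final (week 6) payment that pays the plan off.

# | Opening | Interest | Payment | End bal
1 | $9,277.55 | $27.83 | $1,846.53 | $7,458.85
2 | $7,458.85 | $27.83 | $1,846.53 | $5,640.15
3 | $5,640.15 | $27.83 | $1,846.53 | $3,821.45
4 | $3,821.45 | $27.83 | $1,846.53 | $2,002.75
5 | $2,002.75 | $27.83 | $1,846.53 | $184.05
6 | $184.05 | $27.83 | $211.88 | $0.00

$211.88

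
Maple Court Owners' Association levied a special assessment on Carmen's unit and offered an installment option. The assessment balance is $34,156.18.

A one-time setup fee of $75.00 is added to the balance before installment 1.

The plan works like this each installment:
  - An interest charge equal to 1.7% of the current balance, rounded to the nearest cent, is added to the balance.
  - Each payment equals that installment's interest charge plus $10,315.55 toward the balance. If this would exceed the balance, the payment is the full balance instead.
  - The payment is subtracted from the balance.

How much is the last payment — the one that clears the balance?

$3,340.37

Installment 1: opening $34,231.18; interest $581.93 → $34,813.11; payment $10,897.48; balance $23,915.63
Installment 2: opening $23,915.63; interest $406.57 → $24,322.20; payment $10,722.12; balance $13,600.08
Installment 3: opening $13,600.08; interest $231.20 → $13,831.28; payment $10,546.75; balance $3,284.53
Installment 4: opening $3,284.53; interest $55.84 → $3,340.37; payment $3,340.37; balance $0.00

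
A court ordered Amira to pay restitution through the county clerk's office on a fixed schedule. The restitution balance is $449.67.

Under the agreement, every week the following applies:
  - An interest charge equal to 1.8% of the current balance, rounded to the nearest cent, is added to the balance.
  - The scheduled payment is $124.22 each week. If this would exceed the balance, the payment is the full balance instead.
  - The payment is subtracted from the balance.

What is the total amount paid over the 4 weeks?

$469.35

Week 1: opening $449.67; interest $8.09 → $457.76; payment $124.22; balance $333.54
Week 2: opening $333.54; interest $6.00 → $339.54; payment $124.22; balance $215.32
Week 3: opening $215.32; interest $3.88 → $219.20; payment $124.22; balance $94.98
Week 4: opening $94.98; interest $1.71 → $96.69; payment $96.69; balance $0.00
Total paid: $469.35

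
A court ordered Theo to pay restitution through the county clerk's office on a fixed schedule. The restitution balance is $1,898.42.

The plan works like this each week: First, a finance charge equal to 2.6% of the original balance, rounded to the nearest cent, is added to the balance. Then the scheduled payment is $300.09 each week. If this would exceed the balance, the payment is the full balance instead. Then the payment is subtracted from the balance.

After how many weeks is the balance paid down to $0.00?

Week 1: $1,898.42 +$49.36 interest = $1,947.78; pay $300.09 → $1,647.69
Week 2: $1,647.69 +$49.36 interest = $1,697.05; pay $300.09 → $1,396.96
Week 3: $1,396.96 +$49.36 interest = $1,446.32; pay $300.09 → $1,146.23
Week 4: $1,146.23 +$49.36 interest = $1,195.59; pay $300.09 → $895.50
Week 5: $895.50 +$49.36 interest = $944.86; pay $300.09 → $644.77
Week 6: $644.77 +$49.36 interest = $694.13; pay $300.09 → $394.04
Week 7: $394.04 +$49.36 interest = $443.40; pay $300.09 → $143.31
Week 8: $143.31 +$49.36 interest = $192.67; pay $192.67 → $0.00
Balance reaches $0.00 in week 8.

8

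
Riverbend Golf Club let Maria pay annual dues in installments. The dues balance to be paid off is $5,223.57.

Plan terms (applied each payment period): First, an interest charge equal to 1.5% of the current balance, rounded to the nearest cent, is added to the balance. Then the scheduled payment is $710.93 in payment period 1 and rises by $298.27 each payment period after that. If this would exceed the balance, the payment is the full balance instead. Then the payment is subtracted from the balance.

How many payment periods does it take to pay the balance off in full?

5

Payment period 1: $5,223.57 +$78.35 interest = $5,301.92; pay $710.93 → $4,590.99
Payment period 2: $4,590.99 +$68.86 interest = $4,659.85; pay $1,009.20 → $3,650.65
Payment period 3: $3,650.65 +$54.76 interest = $3,705.41; pay $1,307.47 → $2,397.94
Payment period 4: $2,397.94 +$35.97 interest = $2,433.91; pay $1,605.74 → $828.17
Payment period 5: $828.17 +$12.42 interest = $840.59; pay $840.59 → $0.00
Balance reaches $0.00 in payment period 5.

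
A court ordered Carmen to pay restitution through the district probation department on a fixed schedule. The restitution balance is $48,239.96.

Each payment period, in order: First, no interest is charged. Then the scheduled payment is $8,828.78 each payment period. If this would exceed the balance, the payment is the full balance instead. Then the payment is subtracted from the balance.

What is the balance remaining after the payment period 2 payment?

Payment period 1: opening $48,239.96; payment $8,828.78; balance $39,411.18
Payment period 2: opening $39,411.18; payment $8,828.78; balance $30,582.40

$30,582.40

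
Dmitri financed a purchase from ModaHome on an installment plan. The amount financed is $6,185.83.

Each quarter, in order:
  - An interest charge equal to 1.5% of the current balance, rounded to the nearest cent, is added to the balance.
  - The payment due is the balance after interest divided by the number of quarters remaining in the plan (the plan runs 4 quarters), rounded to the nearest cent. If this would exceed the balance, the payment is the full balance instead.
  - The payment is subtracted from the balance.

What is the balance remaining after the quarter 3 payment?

Quarter 1: $6,185.83 +$92.79 interest = $6,278.62; pay $1,569.66 → $4,708.96
Quarter 2: $4,708.96 +$70.63 interest = $4,779.59; pay $1,593.20 → $3,186.39
Quarter 3: $3,186.39 +$47.80 interest = $3,234.19; pay $1,617.10 → $1,617.09

$1,617.09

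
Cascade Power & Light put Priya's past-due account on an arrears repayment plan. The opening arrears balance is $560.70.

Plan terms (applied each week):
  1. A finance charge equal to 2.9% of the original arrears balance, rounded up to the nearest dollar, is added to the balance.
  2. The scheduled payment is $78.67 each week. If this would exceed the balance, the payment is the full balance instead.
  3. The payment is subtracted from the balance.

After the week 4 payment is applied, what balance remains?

$314.02

Week 1: $560.70 +$17.00 interest = $577.70; pay $78.67 → $499.03
Week 2: $499.03 +$17.00 interest = $516.03; pay $78.67 → $437.36
Week 3: $437.36 +$17.00 interest = $454.36; pay $78.67 → $375.69
Week 4: $375.69 +$17.00 interest = $392.69; pay $78.67 → $314.02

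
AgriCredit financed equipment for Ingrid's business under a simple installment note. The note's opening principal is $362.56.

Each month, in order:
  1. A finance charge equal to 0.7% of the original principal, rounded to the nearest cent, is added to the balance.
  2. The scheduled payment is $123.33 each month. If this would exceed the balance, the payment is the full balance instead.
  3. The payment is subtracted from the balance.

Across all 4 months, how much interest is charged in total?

Month 1: opening $362.56; interest $2.54 → $365.10; payment $123.33; balance $241.77
Month 2: opening $241.77; interest $2.54 → $244.31; payment $123.33; balance $120.98
Month 3: opening $120.98; interest $2.54 → $123.52; payment $123.33; balance $0.19
Month 4: opening $0.19; interest $2.54 → $2.73; payment $2.73; balance $0.00
Total interest: $2.54 + $2.54 + $2.54 + $2.54 = $10.16

$10.16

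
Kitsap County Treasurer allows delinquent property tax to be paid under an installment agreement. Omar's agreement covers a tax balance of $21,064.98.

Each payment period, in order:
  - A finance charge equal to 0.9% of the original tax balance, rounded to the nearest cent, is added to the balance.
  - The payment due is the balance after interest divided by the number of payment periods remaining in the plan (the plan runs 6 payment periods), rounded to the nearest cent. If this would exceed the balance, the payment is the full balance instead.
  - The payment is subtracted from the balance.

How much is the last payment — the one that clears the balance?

# | Opening | Interest | Payment | End bal
1 | $21,064.98 | $189.58 | $3,542.43 | $17,712.13
2 | $17,712.13 | $189.58 | $3,580.34 | $14,321.37
3 | $14,321.37 | $189.58 | $3,627.74 | $10,883.21
4 | $10,883.21 | $189.58 | $3,690.93 | $7,381.86
5 | $7,381.86 | $189.58 | $3,785.72 | $3,785.72
6 | $3,785.72 | $189.58 | $3,975.30 | $0.00

$3,975.30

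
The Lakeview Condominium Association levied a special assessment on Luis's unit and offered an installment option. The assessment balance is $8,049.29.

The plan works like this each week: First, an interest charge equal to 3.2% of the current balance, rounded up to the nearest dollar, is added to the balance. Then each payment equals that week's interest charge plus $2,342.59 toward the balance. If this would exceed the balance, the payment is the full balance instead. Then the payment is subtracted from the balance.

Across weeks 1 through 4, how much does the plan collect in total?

Week 1: opening $8,049.29; interest $258.00 → $8,307.29; payment $2,600.59; balance $5,706.70
Week 2: opening $5,706.70; interest $183.00 → $5,889.70; payment $2,525.59; balance $3,364.11
Week 3: opening $3,364.11; interest $108.00 → $3,472.11; payment $2,450.59; balance $1,021.52
Week 4: opening $1,021.52; interest $33.00 → $1,054.52; payment $1,054.52; balance $0.00
Total paid: $8,631.29

$8,631.29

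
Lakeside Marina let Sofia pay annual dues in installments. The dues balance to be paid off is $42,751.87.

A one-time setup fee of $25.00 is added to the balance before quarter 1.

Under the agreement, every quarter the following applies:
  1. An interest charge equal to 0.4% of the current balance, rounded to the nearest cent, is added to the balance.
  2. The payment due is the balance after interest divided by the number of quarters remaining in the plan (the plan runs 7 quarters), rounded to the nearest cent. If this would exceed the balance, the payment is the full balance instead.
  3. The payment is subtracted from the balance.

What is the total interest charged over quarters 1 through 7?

$689.93

# | Opening | Interest | Payment | End bal
1 | $42,776.87 | $171.11 | $6,135.43 | $36,812.55
2 | $36,812.55 | $147.25 | $6,159.97 | $30,799.83
3 | $30,799.83 | $123.20 | $6,184.61 | $24,738.42
4 | $24,738.42 | $98.95 | $6,209.34 | $18,628.03
5 | $18,628.03 | $74.51 | $6,234.18 | $12,468.36
6 | $12,468.36 | $49.87 | $6,259.12 | $6,259.11
7 | $6,259.11 | $25.04 | $6,284.15 | $0.00
Total interest: $171.11 + $147.25 + $123.20 + $98.95 + $74.51 + $49.87 + $25.04 = $689.93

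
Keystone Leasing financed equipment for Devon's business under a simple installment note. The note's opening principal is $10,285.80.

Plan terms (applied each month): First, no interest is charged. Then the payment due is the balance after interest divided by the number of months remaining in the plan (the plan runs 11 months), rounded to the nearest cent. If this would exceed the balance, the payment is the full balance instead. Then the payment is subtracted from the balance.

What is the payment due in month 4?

$935.07

Month 1: $10,285.80 − $935.07 → $9,350.73
Month 2: $9,350.73 − $935.07 → $8,415.66
Month 3: $8,415.66 − $935.07 → $7,480.59
Month 4: $7,480.59 − $935.07 → $6,545.52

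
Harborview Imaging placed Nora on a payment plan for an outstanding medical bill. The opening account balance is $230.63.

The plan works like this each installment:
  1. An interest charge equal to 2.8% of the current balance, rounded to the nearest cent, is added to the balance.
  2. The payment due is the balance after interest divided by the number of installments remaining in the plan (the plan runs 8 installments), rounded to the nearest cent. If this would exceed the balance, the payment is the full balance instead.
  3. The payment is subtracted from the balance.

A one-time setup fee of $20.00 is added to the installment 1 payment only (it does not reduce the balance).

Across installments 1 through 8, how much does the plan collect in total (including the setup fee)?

$281.68

Installment 1: $230.63 +$6.46 interest = $237.09; pay $29.64 (+ $20.00 fee) → $207.45
Installment 2: $207.45 +$5.81 interest = $213.26; pay $30.47 → $182.79
Installment 3: $182.79 +$5.12 interest = $187.91; pay $31.32 → $156.59
Installment 4: $156.59 +$4.38 interest = $160.97; pay $32.19 → $128.78
Installment 5: $128.78 +$3.61 interest = $132.39; pay $33.10 → $99.29
Installment 6: $99.29 +$2.78 interest = $102.07; pay $34.02 → $68.05
Installment 7: $68.05 +$1.91 interest = $69.96; pay $34.98 → $34.98
Installment 8: $34.98 +$0.98 interest = $35.96; pay $35.96 → $0.00
Total paid: $281.68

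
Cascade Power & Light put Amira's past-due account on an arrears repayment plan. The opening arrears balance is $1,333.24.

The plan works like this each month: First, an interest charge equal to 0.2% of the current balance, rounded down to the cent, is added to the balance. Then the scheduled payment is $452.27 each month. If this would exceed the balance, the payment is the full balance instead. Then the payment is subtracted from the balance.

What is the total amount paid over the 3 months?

$1,338.52

Month 1: $1,333.24 +$2.66 interest = $1,335.90; pay $452.27 → $883.63
Month 2: $883.63 +$1.76 interest = $885.39; pay $452.27 → $433.12
Month 3: $433.12 +$0.86 interest = $433.98; pay $433.98 → $0.00
Total paid: $1,338.52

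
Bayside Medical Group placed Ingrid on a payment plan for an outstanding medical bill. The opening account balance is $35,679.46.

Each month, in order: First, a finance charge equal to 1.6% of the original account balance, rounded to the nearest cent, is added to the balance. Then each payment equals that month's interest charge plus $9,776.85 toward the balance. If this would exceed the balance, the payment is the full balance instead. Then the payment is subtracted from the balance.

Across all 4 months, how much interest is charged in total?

Month 1: opening $35,679.46; interest $570.87 → $36,250.33; payment $10,347.72; balance $25,902.61
Month 2: opening $25,902.61; interest $570.87 → $26,473.48; payment $10,347.72; balance $16,125.76
Month 3: opening $16,125.76; interest $570.87 → $16,696.63; payment $10,347.72; balance $6,348.91
Month 4: opening $6,348.91; interest $570.87 → $6,919.78; payment $6,919.78; balance $0.00
Total interest: $570.87 + $570.87 + $570.87 + $570.87 = $2,283.48

$2,283.48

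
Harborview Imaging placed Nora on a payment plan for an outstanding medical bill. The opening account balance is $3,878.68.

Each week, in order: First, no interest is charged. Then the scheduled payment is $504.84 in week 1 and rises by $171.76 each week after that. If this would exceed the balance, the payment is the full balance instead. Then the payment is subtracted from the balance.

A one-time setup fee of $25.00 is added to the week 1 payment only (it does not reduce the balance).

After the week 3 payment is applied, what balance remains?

Week 1: opening $3,878.68; payment $504.84 (+ $25.00 fee); balance $3,373.84
Week 2: opening $3,373.84; payment $676.60; balance $2,697.24
Week 3: opening $2,697.24; payment $848.36; balance $1,848.88

$1,848.88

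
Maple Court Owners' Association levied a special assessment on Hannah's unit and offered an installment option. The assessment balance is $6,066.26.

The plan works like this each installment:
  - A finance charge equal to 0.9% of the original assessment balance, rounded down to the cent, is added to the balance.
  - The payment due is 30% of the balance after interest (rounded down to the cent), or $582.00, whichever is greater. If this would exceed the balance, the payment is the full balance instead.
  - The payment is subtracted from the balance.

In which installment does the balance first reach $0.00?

Installment 1: $6,066.26 +$54.59 interest = $6,120.85; pay $1,836.25 → $4,284.60
Installment 2: $4,284.60 +$54.59 interest = $4,339.19; pay $1,301.75 → $3,037.44
Installment 3: $3,037.44 +$54.59 interest = $3,092.03; pay $927.60 → $2,164.43
Installment 4: $2,164.43 +$54.59 interest = $2,219.02; pay $665.70 → $1,553.32
Installment 5: $1,553.32 +$54.59 interest = $1,607.91; pay $582.00 → $1,025.91
Installment 6: $1,025.91 +$54.59 interest = $1,080.50; pay $582.00 → $498.50
Installment 7: $498.50 +$54.59 interest = $553.09; pay $553.09 → $0.00
Balance reaches $0.00 in installment 7.

7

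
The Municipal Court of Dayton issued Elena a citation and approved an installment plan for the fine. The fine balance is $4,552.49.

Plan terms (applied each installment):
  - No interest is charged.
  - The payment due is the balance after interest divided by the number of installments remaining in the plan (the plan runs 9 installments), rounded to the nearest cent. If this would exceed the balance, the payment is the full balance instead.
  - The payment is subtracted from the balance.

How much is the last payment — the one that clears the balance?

# | Opening | Payment | End bal
1 | $4,552.49 | $505.83 | $4,046.66
2 | $4,046.66 | $505.83 | $3,540.83
3 | $3,540.83 | $505.83 | $3,035.00
4 | $3,035.00 | $505.83 | $2,529.17
5 | $2,529.17 | $505.83 | $2,023.34
6 | $2,023.34 | $505.84 | $1,517.50
7 | $1,517.50 | $505.83 | $1,011.67
8 | $1,011.67 | $505.84 | $505.83
9 | $505.83 | $505.83 | $0.00

$505.83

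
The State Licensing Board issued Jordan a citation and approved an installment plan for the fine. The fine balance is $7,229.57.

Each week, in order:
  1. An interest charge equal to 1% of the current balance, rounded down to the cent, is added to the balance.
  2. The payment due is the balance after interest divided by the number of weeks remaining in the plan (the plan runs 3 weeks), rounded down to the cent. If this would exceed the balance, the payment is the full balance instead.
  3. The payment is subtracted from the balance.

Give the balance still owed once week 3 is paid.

$0.00

Week 1: opening $7,229.57; interest $72.29 → $7,301.86; payment $2,433.95; balance $4,867.91
Week 2: opening $4,867.91; interest $48.67 → $4,916.58; payment $2,458.29; balance $2,458.29
Week 3: opening $2,458.29; interest $24.58 → $2,482.87; payment $2,482.87; balance $0.00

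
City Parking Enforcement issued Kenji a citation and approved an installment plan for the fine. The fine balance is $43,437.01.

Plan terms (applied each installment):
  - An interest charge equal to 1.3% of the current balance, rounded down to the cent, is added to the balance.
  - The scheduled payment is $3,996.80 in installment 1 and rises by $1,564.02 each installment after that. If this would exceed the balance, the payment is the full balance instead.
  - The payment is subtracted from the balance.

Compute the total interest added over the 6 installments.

$2,296.45

Installment 1: opening $43,437.01; interest $564.68 → $44,001.69; payment $3,996.80; balance $40,004.89
Installment 2: opening $40,004.89; interest $520.06 → $40,524.95; payment $5,560.82; balance $34,964.13
Installment 3: opening $34,964.13; interest $454.53 → $35,418.66; payment $7,124.84; balance $28,293.82
Installment 4: opening $28,293.82; interest $367.81 → $28,661.63; payment $8,688.86; balance $19,972.77
Installment 5: opening $19,972.77; interest $259.64 → $20,232.41; payment $10,252.88; balance $9,979.53
Installment 6: opening $9,979.53; interest $129.73 → $10,109.26; payment $10,109.26; balance $0.00
Total interest: $564.68 + $520.06 + $454.53 + $367.81 + $259.64 + $129.73 = $2,296.45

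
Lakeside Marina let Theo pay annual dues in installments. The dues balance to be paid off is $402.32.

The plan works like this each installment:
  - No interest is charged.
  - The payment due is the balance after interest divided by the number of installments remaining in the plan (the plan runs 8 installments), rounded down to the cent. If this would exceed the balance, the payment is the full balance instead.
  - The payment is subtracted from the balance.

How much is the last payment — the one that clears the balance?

Installment 1: opening $402.32; payment $50.29; balance $352.03
Installment 2: opening $352.03; payment $50.29; balance $301.74
Installment 3: opening $301.74; payment $50.29; balance $251.45
Installment 4: opening $251.45; payment $50.29; balance $201.16
Installment 5: opening $201.16; payment $50.29; balance $150.87
Installment 6: opening $150.87; payment $50.29; balance $100.58
Installment 7: opening $100.58; payment $50.29; balance $50.29
Installment 8: opening $50.29; payment $50.29; balance $0.00

$50.29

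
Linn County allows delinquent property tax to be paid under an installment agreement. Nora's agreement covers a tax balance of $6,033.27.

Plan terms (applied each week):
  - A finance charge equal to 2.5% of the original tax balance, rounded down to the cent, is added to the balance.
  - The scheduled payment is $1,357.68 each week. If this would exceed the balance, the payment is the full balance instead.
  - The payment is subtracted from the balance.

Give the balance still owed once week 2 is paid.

$3,619.57

# | Opening | Interest | Payment | End bal
1 | $6,033.27 | $150.83 | $1,357.68 | $4,826.42
2 | $4,826.42 | $150.83 | $1,357.68 | $3,619.57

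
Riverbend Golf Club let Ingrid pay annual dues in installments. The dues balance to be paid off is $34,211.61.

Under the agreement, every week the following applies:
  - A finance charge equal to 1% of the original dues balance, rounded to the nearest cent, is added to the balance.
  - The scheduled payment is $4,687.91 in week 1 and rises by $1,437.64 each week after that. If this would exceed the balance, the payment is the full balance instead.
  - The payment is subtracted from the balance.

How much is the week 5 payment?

Week 1: $34,211.61 +$342.12 interest = $34,553.73; pay $4,687.91 → $29,865.82
Week 2: $29,865.82 +$342.12 interest = $30,207.94; pay $6,125.55 → $24,082.39
Week 3: $24,082.39 +$342.12 interest = $24,424.51; pay $7,563.19 → $16,861.32
Week 4: $16,861.32 +$342.12 interest = $17,203.44; pay $9,000.83 → $8,202.61
Week 5: $8,202.61 +$342.12 interest = $8,544.73; pay $8,544.73 → $0.00

$8,544.73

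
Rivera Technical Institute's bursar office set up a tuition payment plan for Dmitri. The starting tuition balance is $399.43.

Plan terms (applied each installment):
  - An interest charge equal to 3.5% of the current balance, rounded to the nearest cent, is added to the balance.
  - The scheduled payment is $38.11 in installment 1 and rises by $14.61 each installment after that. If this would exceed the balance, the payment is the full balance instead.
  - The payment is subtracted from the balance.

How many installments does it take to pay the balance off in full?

7

# | Opening | Interest | Payment | End bal
1 | $399.43 | $13.98 | $38.11 | $375.30
2 | $375.30 | $13.14 | $52.72 | $335.72
3 | $335.72 | $11.75 | $67.33 | $280.14
4 | $280.14 | $9.80 | $81.94 | $208.00
5 | $208.00 | $7.28 | $96.55 | $118.73
6 | $118.73 | $4.16 | $111.16 | $11.73
7 | $11.73 | $0.41 | $12.14 | $0.00
Balance reaches $0.00 in installment 7.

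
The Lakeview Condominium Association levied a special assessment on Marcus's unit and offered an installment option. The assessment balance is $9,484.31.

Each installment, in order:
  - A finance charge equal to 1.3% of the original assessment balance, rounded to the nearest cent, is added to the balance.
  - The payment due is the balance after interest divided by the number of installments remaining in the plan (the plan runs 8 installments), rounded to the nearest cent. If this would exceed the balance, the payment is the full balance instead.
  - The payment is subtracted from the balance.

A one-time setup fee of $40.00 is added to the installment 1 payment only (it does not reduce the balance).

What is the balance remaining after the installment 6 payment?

$2,671.40

Installment 1: $9,484.31 +$123.30 interest = $9,607.61; pay $1,200.95 (+ $40.00 fee) → $8,406.66
Installment 2: $8,406.66 +$123.30 interest = $8,529.96; pay $1,218.57 → $7,311.39
Installment 3: $7,311.39 +$123.30 interest = $7,434.69; pay $1,239.12 → $6,195.57
Installment 4: $6,195.57 +$123.30 interest = $6,318.87; pay $1,263.77 → $5,055.10
Installment 5: $5,055.10 +$123.30 interest = $5,178.40; pay $1,294.60 → $3,883.80
Installment 6: $3,883.80 +$123.30 interest = $4,007.10; pay $1,335.70 → $2,671.40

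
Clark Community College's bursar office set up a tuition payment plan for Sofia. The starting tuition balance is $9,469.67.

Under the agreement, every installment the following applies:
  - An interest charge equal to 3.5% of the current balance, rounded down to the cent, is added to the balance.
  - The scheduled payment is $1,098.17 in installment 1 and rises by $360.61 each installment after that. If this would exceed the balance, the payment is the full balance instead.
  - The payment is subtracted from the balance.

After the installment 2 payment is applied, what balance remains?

Installment 1: $9,469.67 +$331.43 interest = $9,801.10; pay $1,098.17 → $8,702.93
Installment 2: $8,702.93 +$304.60 interest = $9,007.53; pay $1,458.78 → $7,548.75

$7,548.75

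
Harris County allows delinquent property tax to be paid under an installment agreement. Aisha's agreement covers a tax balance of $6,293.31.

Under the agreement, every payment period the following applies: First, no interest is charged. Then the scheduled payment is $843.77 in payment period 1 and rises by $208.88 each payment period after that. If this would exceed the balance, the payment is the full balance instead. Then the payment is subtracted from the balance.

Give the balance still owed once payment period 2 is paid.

# | Opening | Payment | End bal
1 | $6,293.31 | $843.77 | $5,449.54
2 | $5,449.54 | $1,052.65 | $4,396.89

$4,396.89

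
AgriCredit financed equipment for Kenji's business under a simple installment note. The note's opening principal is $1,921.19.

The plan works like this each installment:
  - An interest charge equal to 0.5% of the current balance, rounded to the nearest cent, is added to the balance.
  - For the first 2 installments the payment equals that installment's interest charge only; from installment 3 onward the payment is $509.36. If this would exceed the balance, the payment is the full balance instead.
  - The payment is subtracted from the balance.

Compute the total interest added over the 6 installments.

$42.61

Installment 1: opening $1,921.19; interest $9.61 → $1,930.80; payment $9.61; balance $1,921.19
Installment 2: opening $1,921.19; interest $9.61 → $1,930.80; payment $9.61; balance $1,921.19
Installment 3: opening $1,921.19; interest $9.61 → $1,930.80; payment $509.36; balance $1,421.44
Installment 4: opening $1,421.44; interest $7.11 → $1,428.55; payment $509.36; balance $919.19
Installment 5: opening $919.19; interest $4.60 → $923.79; payment $509.36; balance $414.43
Installment 6: opening $414.43; interest $2.07 → $416.50; payment $416.50; balance $0.00
Total interest: $9.61 + $9.61 + $9.61 + $7.11 + $4.60 + $2.07 = $42.61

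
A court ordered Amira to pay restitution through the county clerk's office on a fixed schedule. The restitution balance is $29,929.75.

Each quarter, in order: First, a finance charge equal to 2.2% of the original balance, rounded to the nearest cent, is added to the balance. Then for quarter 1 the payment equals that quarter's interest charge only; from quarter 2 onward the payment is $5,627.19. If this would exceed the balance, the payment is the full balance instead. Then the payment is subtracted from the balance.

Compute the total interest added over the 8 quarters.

$5,267.60

# | Opening | Interest | Payment | End bal
1 | $29,929.75 | $658.45 | $658.45 | $29,929.75
2 | $29,929.75 | $658.45 | $5,627.19 | $24,961.01
3 | $24,961.01 | $658.45 | $5,627.19 | $19,992.27
4 | $19,992.27 | $658.45 | $5,627.19 | $15,023.53
5 | $15,023.53 | $658.45 | $5,627.19 | $10,054.79
6 | $10,054.79 | $658.45 | $5,627.19 | $5,086.05
7 | $5,086.05 | $658.45 | $5,627.19 | $117.31
8 | $117.31 | $658.45 | $775.76 | $0.00
Total interest: $658.45 + $658.45 + $658.45 + $658.45 + $658.45 + $658.45 + $658.45 + $658.45 = $5,267.60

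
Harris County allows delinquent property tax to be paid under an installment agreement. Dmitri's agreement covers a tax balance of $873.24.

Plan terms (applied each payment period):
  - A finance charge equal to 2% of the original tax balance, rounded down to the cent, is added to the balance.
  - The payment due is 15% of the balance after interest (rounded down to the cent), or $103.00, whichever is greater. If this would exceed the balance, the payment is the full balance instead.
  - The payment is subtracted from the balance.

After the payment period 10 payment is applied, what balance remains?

$0.00

Payment period 1: opening $873.24; interest $17.46 → $890.70; payment $133.60; balance $757.10
Payment period 2: opening $757.10; interest $17.46 → $774.56; payment $116.18; balance $658.38
Payment period 3: opening $658.38; interest $17.46 → $675.84; payment $103.00; balance $572.84
Payment period 4: opening $572.84; interest $17.46 → $590.30; payment $103.00; balance $487.30
Payment period 5: opening $487.30; interest $17.46 → $504.76; payment $103.00; balance $401.76
Payment period 6: opening $401.76; interest $17.46 → $419.22; payment $103.00; balance $316.22
Payment period 7: opening $316.22; interest $17.46 → $333.68; payment $103.00; balance $230.68
Payment period 8: opening $230.68; interest $17.46 → $248.14; payment $103.00; balance $145.14
Payment period 9: opening $145.14; interest $17.46 → $162.60; payment $103.00; balance $59.60
Payment period 10: opening $59.60; interest $17.46 → $77.06; payment $77.06; balance $0.00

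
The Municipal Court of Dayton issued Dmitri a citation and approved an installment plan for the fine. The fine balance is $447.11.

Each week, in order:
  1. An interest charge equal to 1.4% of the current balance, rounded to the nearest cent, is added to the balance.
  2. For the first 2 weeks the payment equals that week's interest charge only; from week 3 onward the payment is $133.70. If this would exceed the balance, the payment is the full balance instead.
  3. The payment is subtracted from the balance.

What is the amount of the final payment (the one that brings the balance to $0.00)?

Week 1: opening $447.11; interest $6.26 → $453.37; payment $6.26; balance $447.11
Week 2: opening $447.11; interest $6.26 → $453.37; payment $6.26; balance $447.11
Week 3: opening $447.11; interest $6.26 → $453.37; payment $133.70; balance $319.67
Week 4: opening $319.67; interest $4.48 → $324.15; payment $133.70; balance $190.45
Week 5: opening $190.45; interest $2.67 → $193.12; payment $133.70; balance $59.42
Week 6: opening $59.42; interest $0.83 → $60.25; payment $60.25; balance $0.00

$60.25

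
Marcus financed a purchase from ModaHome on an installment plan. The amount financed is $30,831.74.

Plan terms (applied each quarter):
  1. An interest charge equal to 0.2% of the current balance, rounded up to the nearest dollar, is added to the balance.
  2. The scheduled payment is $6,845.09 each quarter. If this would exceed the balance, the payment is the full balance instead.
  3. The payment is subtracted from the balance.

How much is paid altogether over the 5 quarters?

# | Opening | Interest | Payment | End bal
1 | $30,831.74 | $62.00 | $6,845.09 | $24,048.65
2 | $24,048.65 | $49.00 | $6,845.09 | $17,252.56
3 | $17,252.56 | $35.00 | $6,845.09 | $10,442.47
4 | $10,442.47 | $21.00 | $6,845.09 | $3,618.38
5 | $3,618.38 | $8.00 | $3,626.38 | $0.00
Total paid: $31,006.74

$31,006.74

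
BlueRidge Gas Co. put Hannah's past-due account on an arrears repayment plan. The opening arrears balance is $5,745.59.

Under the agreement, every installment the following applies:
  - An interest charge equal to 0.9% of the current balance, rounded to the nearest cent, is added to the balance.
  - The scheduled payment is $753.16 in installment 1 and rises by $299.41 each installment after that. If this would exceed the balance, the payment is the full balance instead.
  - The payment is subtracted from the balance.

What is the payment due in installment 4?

$1,651.39

Installment 1: opening $5,745.59; interest $51.71 → $5,797.30; payment $753.16; balance $5,044.14
Installment 2: opening $5,044.14; interest $45.40 → $5,089.54; payment $1,052.57; balance $4,036.97
Installment 3: opening $4,036.97; interest $36.33 → $4,073.30; payment $1,351.98; balance $2,721.32
Installment 4: opening $2,721.32; interest $24.49 → $2,745.81; payment $1,651.39; balance $1,094.42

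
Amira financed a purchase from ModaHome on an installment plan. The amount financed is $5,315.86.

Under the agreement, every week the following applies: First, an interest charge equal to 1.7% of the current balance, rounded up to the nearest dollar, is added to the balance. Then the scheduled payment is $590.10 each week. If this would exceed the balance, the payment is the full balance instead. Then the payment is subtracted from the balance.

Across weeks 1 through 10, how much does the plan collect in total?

$5,824.86

Week 1: opening $5,315.86; interest $91.00 → $5,406.86; payment $590.10; balance $4,816.76
Week 2: opening $4,816.76; interest $82.00 → $4,898.76; payment $590.10; balance $4,308.66
Week 3: opening $4,308.66; interest $74.00 → $4,382.66; payment $590.10; balance $3,792.56
Week 4: opening $3,792.56; interest $65.00 → $3,857.56; payment $590.10; balance $3,267.46
Week 5: opening $3,267.46; interest $56.00 → $3,323.46; payment $590.10; balance $2,733.36
Week 6: opening $2,733.36; interest $47.00 → $2,780.36; payment $590.10; balance $2,190.26
Week 7: opening $2,190.26; interest $38.00 → $2,228.26; payment $590.10; balance $1,638.16
Week 8: opening $1,638.16; interest $28.00 → $1,666.16; payment $590.10; balance $1,076.06
Week 9: opening $1,076.06; interest $19.00 → $1,095.06; payment $590.10; balance $504.96
Week 10: opening $504.96; interest $9.00 → $513.96; payment $513.96; balance $0.00
Total paid: $5,824.86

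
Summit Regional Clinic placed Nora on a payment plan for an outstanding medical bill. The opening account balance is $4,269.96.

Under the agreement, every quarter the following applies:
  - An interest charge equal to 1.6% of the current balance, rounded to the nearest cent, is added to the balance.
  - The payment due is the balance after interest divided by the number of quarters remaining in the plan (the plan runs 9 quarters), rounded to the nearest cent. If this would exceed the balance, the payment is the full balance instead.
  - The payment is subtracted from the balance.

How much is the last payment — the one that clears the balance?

$547.30

Quarter 1: $4,269.96 +$68.32 interest = $4,338.28; pay $482.03 → $3,856.25
Quarter 2: $3,856.25 +$61.70 interest = $3,917.95; pay $489.74 → $3,428.21
Quarter 3: $3,428.21 +$54.85 interest = $3,483.06; pay $497.58 → $2,985.48
Quarter 4: $2,985.48 +$47.77 interest = $3,033.25; pay $505.54 → $2,527.71
Quarter 5: $2,527.71 +$40.44 interest = $2,568.15; pay $513.63 → $2,054.52
Quarter 6: $2,054.52 +$32.87 interest = $2,087.39; pay $521.85 → $1,565.54
Quarter 7: $1,565.54 +$25.05 interest = $1,590.59; pay $530.20 → $1,060.39
Quarter 8: $1,060.39 +$16.97 interest = $1,077.36; pay $538.68 → $538.68
Quarter 9: $538.68 +$8.62 interest = $547.30; pay $547.30 → $0.00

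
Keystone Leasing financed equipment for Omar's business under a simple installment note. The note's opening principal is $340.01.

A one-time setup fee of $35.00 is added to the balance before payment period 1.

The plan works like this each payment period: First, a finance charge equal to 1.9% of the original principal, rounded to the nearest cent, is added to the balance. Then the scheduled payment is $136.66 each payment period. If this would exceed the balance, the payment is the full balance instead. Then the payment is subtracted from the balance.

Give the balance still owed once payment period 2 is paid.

$114.61

Payment period 1: $375.01 +$6.46 interest = $381.47; pay $136.66 → $244.81
Payment period 2: $244.81 +$6.46 interest = $251.27; pay $136.66 → $114.61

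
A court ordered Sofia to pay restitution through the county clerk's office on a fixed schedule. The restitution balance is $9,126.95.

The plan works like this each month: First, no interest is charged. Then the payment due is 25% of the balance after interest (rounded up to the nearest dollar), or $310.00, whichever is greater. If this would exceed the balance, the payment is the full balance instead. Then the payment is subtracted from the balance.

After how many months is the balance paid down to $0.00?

11

# | Opening | Payment | End bal
1 | $9,126.95 | $2,282.00 | $6,844.95
2 | $6,844.95 | $1,712.00 | $5,132.95
3 | $5,132.95 | $1,284.00 | $3,848.95
4 | $3,848.95 | $963.00 | $2,885.95
5 | $2,885.95 | $722.00 | $2,163.95
6 | $2,163.95 | $541.00 | $1,622.95
7 | $1,622.95 | $406.00 | $1,216.95
8 | $1,216.95 | $310.00 | $906.95
9 | $906.95 | $310.00 | $596.95
10 | $596.95 | $310.00 | $286.95
11 | $286.95 | $286.95 | $0.00
Balance reaches $0.00 in month 11.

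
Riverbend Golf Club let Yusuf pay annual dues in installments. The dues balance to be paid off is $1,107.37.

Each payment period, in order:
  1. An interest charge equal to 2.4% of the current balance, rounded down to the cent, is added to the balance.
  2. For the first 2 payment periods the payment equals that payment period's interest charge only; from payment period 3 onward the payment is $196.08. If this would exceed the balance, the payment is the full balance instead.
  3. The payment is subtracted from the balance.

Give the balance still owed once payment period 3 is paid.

$937.86

Payment period 1: $1,107.37 +$26.57 interest = $1,133.94; pay $26.57 → $1,107.37
Payment period 2: $1,107.37 +$26.57 interest = $1,133.94; pay $26.57 → $1,107.37
Payment period 3: $1,107.37 +$26.57 interest = $1,133.94; pay $196.08 → $937.86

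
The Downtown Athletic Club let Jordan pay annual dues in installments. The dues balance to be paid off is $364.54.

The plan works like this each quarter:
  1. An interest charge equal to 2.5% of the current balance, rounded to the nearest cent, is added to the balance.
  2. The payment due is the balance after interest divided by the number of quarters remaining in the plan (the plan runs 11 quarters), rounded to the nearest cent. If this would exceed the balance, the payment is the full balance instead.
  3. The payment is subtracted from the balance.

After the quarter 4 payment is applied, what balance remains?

$256.05

# | Opening | Interest | Payment | End bal
1 | $364.54 | $9.11 | $33.97 | $339.68
2 | $339.68 | $8.49 | $34.82 | $313.35
3 | $313.35 | $7.83 | $35.69 | $285.49
4 | $285.49 | $7.14 | $36.58 | $256.05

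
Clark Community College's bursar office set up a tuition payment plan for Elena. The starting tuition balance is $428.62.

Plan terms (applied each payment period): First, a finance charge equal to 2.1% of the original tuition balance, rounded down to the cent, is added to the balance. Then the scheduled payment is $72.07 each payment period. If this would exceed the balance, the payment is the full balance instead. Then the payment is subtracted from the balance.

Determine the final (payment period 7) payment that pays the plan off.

Payment period 1: $428.62 +$9.00 interest = $437.62; pay $72.07 → $365.55
Payment period 2: $365.55 +$9.00 interest = $374.55; pay $72.07 → $302.48
Payment period 3: $302.48 +$9.00 interest = $311.48; pay $72.07 → $239.41
Payment period 4: $239.41 +$9.00 interest = $248.41; pay $72.07 → $176.34
Payment period 5: $176.34 +$9.00 interest = $185.34; pay $72.07 → $113.27
Payment period 6: $113.27 +$9.00 interest = $122.27; pay $72.07 → $50.20
Payment period 7: $50.20 +$9.00 interest = $59.20; pay $59.20 → $0.00

$59.20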